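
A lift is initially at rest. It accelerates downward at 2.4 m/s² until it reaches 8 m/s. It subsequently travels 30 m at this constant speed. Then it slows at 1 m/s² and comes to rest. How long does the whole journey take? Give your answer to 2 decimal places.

Phase 1 (accelerating): v₀ = 0 m/s, a = 2.4 m/s².
v = v₀ + at → t = (8 − 0) / 2.4 = 3.33 s
v² = v₀² + 2aΔx → Δx = (8² − 0²)/(2·2.4) = 13.3 m

Phase 2 (constant speed): v₀ = 8.00 m/s, a = 0 m/s².
Constant speed: t = d/v = 30/8.00 = 3.75 s

Phase 3 (decelerating): v₀ = 8.00 m/s, a = -1 m/s².
v = v₀ + at → t = (0 − 8.00) / -1 = 8.00 s
v² = v₀² + 2aΔx → Δx = (0² − 8.00²)/(2·-1) = 32.0 m
Total time = 3.33 + 3.75 + 8.00 = 15.1 s

15.08 s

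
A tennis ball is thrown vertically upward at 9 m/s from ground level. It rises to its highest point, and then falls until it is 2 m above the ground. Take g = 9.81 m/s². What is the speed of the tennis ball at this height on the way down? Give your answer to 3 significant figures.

6.46 m/s

Phase 1 (rising): v₀ = 9.00 m/s, a = -9.81 m/s².
v = v₀ + at → t = (0 − 9.00) / -9.81 = 0.917 s
v² = v₀² + 2aΔx → Δx = (0² − 9.00²)/(2·-9.81) = 4.13 m

Phase 2 (falling): v₀ = 0 m/s, a = -9.81 m/s².
Falls 2.13 m from rest: t = √(2·2.13/9.81) = 0.659 s; v = g·t = 6.46 m/s.
Final speed = 6.46 m/s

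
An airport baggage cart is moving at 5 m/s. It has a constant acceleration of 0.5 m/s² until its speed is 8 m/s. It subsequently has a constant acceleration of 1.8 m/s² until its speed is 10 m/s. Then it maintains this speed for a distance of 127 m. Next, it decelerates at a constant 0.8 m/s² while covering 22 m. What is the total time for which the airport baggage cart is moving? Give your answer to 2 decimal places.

Phase 1 (accelerating): v₀ = 5.00 m/s, a = 0.5 m/s².
v = v₀ + at → t = (8 − 5.00) / 0.5 = 6.00 s
v² = v₀² + 2aΔx → Δx = (8² − 5.00²)/(2·0.5) = 39.0 m

Phase 2 (accelerating): v₀ = 8.00 m/s, a = 1.8 m/s².
v = v₀ + at → t = (10 − 8.00) / 1.8 = 1.11 s
v² = v₀² + 2aΔx → Δx = (10² − 8.00²)/(2·1.8) = 10.0 m

Phase 3 (constant speed): v₀ = 10.0 m/s, a = 0 m/s².
Constant speed: t = d/v = 127/10.0 = 12.7 s

Phase 4 (decelerating): v₀ = 10.0 m/s, a = -0.8 m/s².
v² = v₀² + 2aΔx = 10.0² + 2·-0.8·22 = 64.8 → v = 8.05 m/s
t = (v − v₀)/a = (8.05 − 10.0)/-0.8 = 2.44 s
Total time = 6.00 + 1.11 + 12.7 + 2.44 = 22.2 s

22.25 s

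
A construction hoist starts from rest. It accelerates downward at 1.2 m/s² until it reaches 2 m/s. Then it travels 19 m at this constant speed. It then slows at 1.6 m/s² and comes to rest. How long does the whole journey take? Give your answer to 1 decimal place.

12.4 s

Phase 1 (accelerating): v₀ = 0 m/s, a = 1.2 m/s².
v = v₀ + at → t = (2 − 0) / 1.2 = 1.67 s
v² = v₀² + 2aΔx → Δx = (2² − 0²)/(2·1.2) = 1.67 m

Phase 2 (constant speed): v₀ = 2.00 m/s, a = 0 m/s².
Constant speed: t = d/v = 19/2.00 = 9.50 s

Phase 3 (decelerating): v₀ = 2.00 m/s, a = -1.6 m/s².
v = v₀ + at → t = (0 − 2.00) / -1.6 = 1.25 s
v² = v₀² + 2aΔx → Δx = (0² − 2.00²)/(2·-1.6) = 1.25 m
Total time = 1.67 + 9.50 + 1.25 = 12.4 s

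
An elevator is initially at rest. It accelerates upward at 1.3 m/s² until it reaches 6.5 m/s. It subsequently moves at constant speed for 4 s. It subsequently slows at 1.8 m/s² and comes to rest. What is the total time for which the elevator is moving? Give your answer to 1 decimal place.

12.6 s

Phase 1 (accelerating): v₀ = 0 m/s, a = 1.3 m/s².
v = v₀ + at → t = (6.5 − 0) / 1.3 = 5.00 s
v² = v₀² + 2aΔx → Δx = (6.5² − 0²)/(2·1.3) = 16.2 m

Phase 2 (constant speed): v₀ = 6.50 m/s, a = 0 m/s².
v = v₀ + at = 6.50 + (0)(4) = 6.50 m/s
Δx = v₀t + ½at² = 6.50·4 + 0.5·0·4² = 26.0 m

Phase 3 (decelerating): v₀ = 6.50 m/s, a = -1.8 m/s².
v = v₀ + at → t = (0 − 6.50) / -1.8 = 3.61 s
v² = v₀² + 2aΔx → Δx = (0² − 6.50²)/(2·-1.8) = 11.7 m
Total time = 5.00 + 4.00 + 3.61 = 12.6 s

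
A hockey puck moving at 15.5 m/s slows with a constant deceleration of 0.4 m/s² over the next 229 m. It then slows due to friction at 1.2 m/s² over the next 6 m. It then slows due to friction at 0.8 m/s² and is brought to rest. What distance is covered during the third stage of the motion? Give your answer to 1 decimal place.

Phase 1 (decelerating): v₀ = 15.5 m/s, a = -0.4 m/s².
v² = v₀² + 2aΔx = 15.5² + 2·-0.4·229 = 57.0 → v = 7.55 m/s
t = (v − v₀)/a = (7.55 − 15.5)/-0.4 = 19.9 s

Phase 2 (decelerating): v₀ = 7.55 m/s, a = -1.2 m/s².
v² = v₀² + 2aΔx = 7.55² + 2·-1.2·6 = 42.6 → v = 6.53 m/s
t = (v − v₀)/a = (6.53 − 7.55)/-1.2 = 0.852 s

Phase 3 (decelerating): v₀ = 6.53 m/s, a = -0.8 m/s².
v = v₀ + at → t = (0 − 6.53) / -0.8 = 8.16 s
v² = v₀² + 2aΔx → Δx = (0² − 6.53²)/(2·-0.8) = 26.7 m
Distance in phase 3 = 26.7 m

26.7 m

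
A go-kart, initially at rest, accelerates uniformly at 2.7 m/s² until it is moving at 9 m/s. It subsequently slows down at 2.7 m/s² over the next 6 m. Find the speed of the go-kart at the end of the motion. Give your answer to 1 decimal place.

7.0 m/s

Phase 1 (accelerating): v₀ = 0 m/s, a = 2.7 m/s².
v = v₀ + at → t = (9 − 0) / 2.7 = 3.33 s
v² = v₀² + 2aΔx → Δx = (9² − 0²)/(2·2.7) = 15.0 m

Phase 2 (decelerating): v₀ = 9.00 m/s, a = -2.7 m/s².
v² = v₀² + 2aΔx = 9.00² + 2·-2.7·6 = 48.6 → v = 6.97 m/s
t = (v − v₀)/a = (6.97 − 9.00)/-2.7 = 0.751 s
Final speed = 6.97 m/s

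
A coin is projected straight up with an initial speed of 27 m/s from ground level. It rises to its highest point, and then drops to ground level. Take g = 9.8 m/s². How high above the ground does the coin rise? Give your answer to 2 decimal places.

Phase 1 (rising): v₀ = 27.0 m/s, a = -9.8 m/s².
v = v₀ + at → t = (0 − 27.0) / -9.8 = 2.76 s
v² = v₀² + 2aΔx → Δx = (0² − 27.0²)/(2·-9.8) = 37.2 m
Maximum height = 37.2 m

37.19 m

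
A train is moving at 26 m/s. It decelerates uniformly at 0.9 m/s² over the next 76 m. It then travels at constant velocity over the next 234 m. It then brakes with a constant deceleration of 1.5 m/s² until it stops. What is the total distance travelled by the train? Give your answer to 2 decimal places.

489.73 m

Phase 1 (decelerating): v₀ = 26.0 m/s, a = -0.9 m/s².
v² = v₀² + 2aΔx = 26.0² + 2·-0.9·76 = 539 → v = 23.2 m/s
t = (v − v₀)/a = (23.2 − 26.0)/-0.9 = 3.09 s

Phase 2 (constant speed): v₀ = 23.2 m/s, a = 0 m/s².
Constant speed: t = d/v = 234/23.2 = 10.1 s

Phase 3 (decelerating): v₀ = 23.2 m/s, a = -1.5 m/s².
v = v₀ + at → t = (0 − 23.2) / -1.5 = 15.5 s
v² = v₀² + 2aΔx → Δx = (0² − 23.2²)/(2·-1.5) = 180 m
Total distance = 76.0 + 234 + 180 = 490 m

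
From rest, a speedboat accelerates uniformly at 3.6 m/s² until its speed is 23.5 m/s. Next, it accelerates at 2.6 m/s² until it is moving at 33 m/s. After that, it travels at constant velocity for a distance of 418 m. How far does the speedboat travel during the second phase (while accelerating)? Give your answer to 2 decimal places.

103.22 m

Phase 1 (accelerating): v₀ = 0 m/s, a = 3.6 m/s².
v = v₀ + at → t = (23.5 − 0) / 3.6 = 6.53 s
v² = v₀² + 2aΔx → Δx = (23.5² − 0²)/(2·3.6) = 76.7 m

Phase 2 (accelerating): v₀ = 23.5 m/s, a = 2.6 m/s².
v = v₀ + at → t = (33 − 23.5) / 2.6 = 3.65 s
v² = v₀² + 2aΔx → Δx = (33² − 23.5²)/(2·2.6) = 103 m
Distance in phase 2 = 103 m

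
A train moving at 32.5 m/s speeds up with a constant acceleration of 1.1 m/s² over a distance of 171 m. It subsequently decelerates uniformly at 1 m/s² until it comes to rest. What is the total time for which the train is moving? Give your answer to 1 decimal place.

Phase 1 (accelerating): v₀ = 32.5 m/s, a = 1.1 m/s².
v² = v₀² + 2aΔx = 32.5² + 2·1.1·171 = 1430 → v = 37.8 m/s
t = (v − v₀)/a = (37.8 − 32.5)/1.1 = 4.86 s

Phase 2 (decelerating): v₀ = 37.8 m/s, a = -1 m/s².
v = v₀ + at → t = (0 − 37.8) / -1 = 37.8 s
v² = v₀² + 2aΔx → Δx = (0² − 37.8²)/(2·-1) = 716 m
Total time = 4.86 + 37.8 = 42.7 s

42.7 s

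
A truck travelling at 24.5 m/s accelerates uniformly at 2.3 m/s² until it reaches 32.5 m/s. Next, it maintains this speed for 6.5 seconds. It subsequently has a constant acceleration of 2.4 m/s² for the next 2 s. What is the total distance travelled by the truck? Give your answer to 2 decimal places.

380.18 m

Phase 1 (accelerating): v₀ = 24.5 m/s, a = 2.3 m/s².
v = v₀ + at → t = (32.5 − 24.5) / 2.3 = 3.48 s
v² = v₀² + 2aΔx → Δx = (32.5² − 24.5²)/(2·2.3) = 99.1 m

Phase 2 (constant speed): v₀ = 32.5 m/s, a = 0 m/s².
v = v₀ + at = 32.5 + (0)(6.5) = 32.5 m/s
Δx = v₀t + ½at² = 32.5·6.5 + 0.5·0·6.5² = 211 m

Phase 3 (accelerating): v₀ = 32.5 m/s, a = 2.4 m/s².
v = v₀ + at = 32.5 + (2.4)(2) = 37.3 m/s
Δx = v₀t + ½at² = 32.5·2 + 0.5·2.4·2² = 69.8 m
Total distance = 99.1 + 211 + 69.8 = 380 m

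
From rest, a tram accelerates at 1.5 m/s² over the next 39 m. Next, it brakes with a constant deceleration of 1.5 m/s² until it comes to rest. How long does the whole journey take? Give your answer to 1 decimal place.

14.4 s

Phase 1 (accelerating): v₀ = 0 m/s, a = 1.5 m/s².
v² = v₀² + 2aΔx = 0² + 2·1.5·39 = 117 → v = 10.8 m/s
t = (v − v₀)/a = (10.8 − 0)/1.5 = 7.21 s

Phase 2 (decelerating): v₀ = 10.8 m/s, a = -1.5 m/s².
v = v₀ + at → t = (0 − 10.8) / -1.5 = 7.21 s
v² = v₀² + 2aΔx → Δx = (0² − 10.8²)/(2·-1.5) = 39.0 m
Total time = 7.21 + 7.21 = 14.4 s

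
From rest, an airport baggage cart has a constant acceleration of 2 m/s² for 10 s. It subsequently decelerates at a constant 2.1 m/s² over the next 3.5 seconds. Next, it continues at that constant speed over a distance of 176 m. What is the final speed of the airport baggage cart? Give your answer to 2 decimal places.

Phase 1 (accelerating): v₀ = 0 m/s, a = 2 m/s².
v = v₀ + at = 0 + (2)(10) = 20.0 m/s
Δx = v₀t + ½at² = 0·10 + 0.5·2·10² = 100 m

Phase 2 (decelerating): v₀ = 20.0 m/s, a = -2.1 m/s².
v = v₀ + at = 20.0 + (-2.1)(3.5) = 12.6 m/s
Δx = v₀t + ½at² = 20.0·3.5 + 0.5·-2.1·3.5² = 57.1 m

Phase 3 (constant speed): v₀ = 12.6 m/s, a = 0 m/s².
Constant speed: t = d/v = 176/12.6 = 13.9 s
Final speed = 12.6 m/s

12.65 m/s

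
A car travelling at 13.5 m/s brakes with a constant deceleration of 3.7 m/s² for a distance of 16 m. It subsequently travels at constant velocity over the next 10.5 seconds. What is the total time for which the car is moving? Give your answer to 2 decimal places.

Phase 1 (decelerating): v₀ = 13.5 m/s, a = -3.7 m/s².
v² = v₀² + 2aΔx = 13.5² + 2·-3.7·16 = 63.8 → v = 7.99 m/s
t = (v − v₀)/a = (7.99 − 13.5)/-3.7 = 1.49 s

Phase 2 (constant speed): v₀ = 7.99 m/s, a = 0 m/s².
v = v₀ + at = 7.99 + (0)(10.5) = 7.99 m/s
Δx = v₀t + ½at² = 7.99·10.5 + 0.5·0·10.5² = 83.9 m
Total time = 1.49 + 10.5 = 12.0 s

11.99 s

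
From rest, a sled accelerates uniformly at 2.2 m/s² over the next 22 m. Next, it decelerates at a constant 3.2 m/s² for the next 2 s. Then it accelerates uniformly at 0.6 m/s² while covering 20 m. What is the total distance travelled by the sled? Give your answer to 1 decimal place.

55.3 m

Phase 1 (accelerating): v₀ = 0 m/s, a = 2.2 m/s².
v² = v₀² + 2aΔx = 0² + 2·2.2·22 = 96.8 → v = 9.84 m/s
t = (v − v₀)/a = (9.84 − 0)/2.2 = 4.47 s

Phase 2 (decelerating): v₀ = 9.84 m/s, a = -3.2 m/s².
v = v₀ + at = 9.84 + (-3.2)(2) = 3.44 m/s
Δx = v₀t + ½at² = 9.84·2 + 0.5·-3.2·2² = 13.3 m

Phase 3 (accelerating): v₀ = 3.44 m/s, a = 0.6 m/s².
v² = v₀² + 2aΔx = 3.44² + 2·0.6·20 = 35.8 → v = 5.99 m/s
t = (v − v₀)/a = (5.99 − 3.44)/0.6 = 4.24 s
Total distance = 22.0 + 13.3 + 20.0 = 55.3 m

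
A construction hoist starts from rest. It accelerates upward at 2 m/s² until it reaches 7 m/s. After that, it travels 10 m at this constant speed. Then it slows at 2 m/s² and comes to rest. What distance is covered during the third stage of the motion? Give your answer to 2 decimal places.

12.25 m

Phase 1 (accelerating): v₀ = 0 m/s, a = 2 m/s².
v = v₀ + at → t = (7 − 0) / 2 = 3.50 s
v² = v₀² + 2aΔx → Δx = (7² − 0²)/(2·2) = 12.2 m

Phase 2 (constant speed): v₀ = 7.00 m/s, a = 0 m/s².
Constant speed: t = d/v = 10/7.00 = 1.43 s

Phase 3 (decelerating): v₀ = 7.00 m/s, a = -2 m/s².
v = v₀ + at → t = (0 − 7.00) / -2 = 3.50 s
v² = v₀² + 2aΔx → Δx = (0² − 7.00²)/(2·-2) = 12.2 m
Distance in phase 3 = 12.2 m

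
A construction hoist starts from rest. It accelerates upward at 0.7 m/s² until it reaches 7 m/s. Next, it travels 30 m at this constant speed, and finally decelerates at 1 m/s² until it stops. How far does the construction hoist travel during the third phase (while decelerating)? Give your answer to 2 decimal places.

Phase 1 (accelerating): v₀ = 0 m/s, a = 0.7 m/s².
v = v₀ + at → t = (7 − 0) / 0.7 = 10.0 s
v² = v₀² + 2aΔx → Δx = (7² − 0²)/(2·0.7) = 35.0 m

Phase 2 (constant speed): v₀ = 7.00 m/s, a = 0 m/s².
Constant speed: t = d/v = 30/7.00 = 4.29 s

Phase 3 (decelerating): v₀ = 7.00 m/s, a = -1 m/s².
v = v₀ + at → t = (0 − 7.00) / -1 = 7.00 s
v² = v₀² + 2aΔx → Δx = (0² − 7.00²)/(2·-1) = 24.5 m
Distance in phase 3 = 24.5 m

24.50 m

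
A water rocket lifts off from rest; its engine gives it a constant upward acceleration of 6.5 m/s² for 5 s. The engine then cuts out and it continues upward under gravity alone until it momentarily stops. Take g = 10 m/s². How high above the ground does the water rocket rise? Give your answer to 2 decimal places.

Phase 1 (powered ascent): v₀ = 0 m/s, a = 6.5 m/s².
v = v₀ + at = 0 + (6.5)(5) = 32.5 m/s
Δx = v₀t + ½at² = 0·5 + 0.5·6.5·5² = 81.2 m

Phase 2 (coasting upward): v₀ = 32.5 m/s, a = -10 m/s².
v = v₀ + at → t = (0 − 32.5) / -10 = 3.25 s
v² = v₀² + 2aΔx → Δx = (0² − 32.5²)/(2·-10) = 52.8 m
Maximum height = 81.2 + 52.8 = 134 m

134.06 m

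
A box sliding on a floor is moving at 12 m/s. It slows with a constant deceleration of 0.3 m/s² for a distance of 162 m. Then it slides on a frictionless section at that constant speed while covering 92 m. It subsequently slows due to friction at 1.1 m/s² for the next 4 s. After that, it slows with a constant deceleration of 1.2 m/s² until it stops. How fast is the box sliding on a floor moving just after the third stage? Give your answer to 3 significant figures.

2.44 m/s

Phase 1 (decelerating): v₀ = 12.0 m/s, a = -0.3 m/s².
v² = v₀² + 2aΔx = 12.0² + 2·-0.3·162 = 46.8 → v = 6.84 m/s
t = (v − v₀)/a = (6.84 − 12.0)/-0.3 = 17.2 s

Phase 2 (constant speed): v₀ = 6.84 m/s, a = 0 m/s².
Constant speed: t = d/v = 92/6.84 = 13.4 s

Phase 3 (decelerating): v₀ = 6.84 m/s, a = -1.1 m/s².
v = v₀ + at = 6.84 + (-1.1)(4) = 2.44 m/s
Δx = v₀t + ½at² = 6.84·4 + 0.5·-1.1·4² = 18.6 m
Speed at end of phase 3 = 2.44 m/s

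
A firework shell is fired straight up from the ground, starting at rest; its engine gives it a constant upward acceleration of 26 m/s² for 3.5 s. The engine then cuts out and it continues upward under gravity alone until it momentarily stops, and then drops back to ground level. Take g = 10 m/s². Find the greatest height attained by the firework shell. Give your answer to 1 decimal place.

573.3 m

Phase 1 (powered ascent): v₀ = 0 m/s, a = 26 m/s².
v = v₀ + at = 0 + (26)(3.5) = 91.0 m/s
Δx = v₀t + ½at² = 0·3.5 + 0.5·26·3.5² = 159 m

Phase 2 (coasting upward): v₀ = 91.0 m/s, a = -10 m/s².
v = v₀ + at → t = (0 − 91.0) / -10 = 9.10 s
v² = v₀² + 2aΔx → Δx = (0² − 91.0²)/(2·-10) = 414 m
Maximum height = 159 + 414 = 573 m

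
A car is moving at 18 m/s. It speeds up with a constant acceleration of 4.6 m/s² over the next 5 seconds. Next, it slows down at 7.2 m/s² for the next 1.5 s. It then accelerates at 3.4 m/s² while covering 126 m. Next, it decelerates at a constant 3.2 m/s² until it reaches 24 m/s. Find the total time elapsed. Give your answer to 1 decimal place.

Phase 1 (accelerating): v₀ = 18.0 m/s, a = 4.6 m/s².
v = v₀ + at = 18.0 + (4.6)(5) = 41.0 m/s
Δx = v₀t + ½at² = 18.0·5 + 0.5·4.6·5² = 148 m

Phase 2 (decelerating): v₀ = 41.0 m/s, a = -7.2 m/s².
v = v₀ + at = 41.0 + (-7.2)(1.5) = 30.2 m/s
Δx = v₀t + ½at² = 41.0·1.5 + 0.5·-7.2·1.5² = 53.4 m

Phase 3 (accelerating): v₀ = 30.2 m/s, a = 3.4 m/s².
v² = v₀² + 2aΔx = 30.2² + 2·3.4·126 = 1770 → v = 42.1 m/s
t = (v − v₀)/a = (42.1 − 30.2)/3.4 = 3.49 s

Phase 4 (decelerating): v₀ = 42.1 m/s, a = -3.2 m/s².
v = v₀ + at → t = (24 − 42.1) / -3.2 = 5.64 s
v² = v₀² + 2aΔx → Δx = (24² − 42.1²)/(2·-3.2) = 186 m
Total time = 5.00 + 1.50 + 3.49 + 5.64 = 15.6 s

15.6 s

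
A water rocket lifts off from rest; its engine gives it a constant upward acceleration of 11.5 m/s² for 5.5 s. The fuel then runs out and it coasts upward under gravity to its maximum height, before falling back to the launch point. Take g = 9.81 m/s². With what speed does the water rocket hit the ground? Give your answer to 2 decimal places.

86.10 m/s

Phase 1 (powered ascent): v₀ = 0 m/s, a = 11.5 m/s².
v = v₀ + at = 0 + (11.5)(5.5) = 63.2 m/s
Δx = v₀t + ½at² = 0·5.5 + 0.5·11.5·5.5² = 174 m

Phase 2 (coasting upward): v₀ = 63.2 m/s, a = -9.81 m/s².
v = v₀ + at → t = (0 − 63.2) / -9.81 = 6.45 s
v² = v₀² + 2aΔx → Δx = (0² − 63.2²)/(2·-9.81) = 204 m

Phase 3 (free fall): v₀ = 0 m/s, a = -9.81 m/s².
Falls 378 m from rest: t = √(2·378/9.81) = 8.78 s; v = g·t = 86.1 m/s.
Impact speed = 86.1 m/s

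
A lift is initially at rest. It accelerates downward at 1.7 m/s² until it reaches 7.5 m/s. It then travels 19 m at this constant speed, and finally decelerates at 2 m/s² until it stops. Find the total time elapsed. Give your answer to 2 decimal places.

10.70 s

Phase 1 (accelerating): v₀ = 0 m/s, a = 1.7 m/s².
v = v₀ + at → t = (7.5 − 0) / 1.7 = 4.41 s
v² = v₀² + 2aΔx → Δx = (7.5² − 0²)/(2·1.7) = 16.5 m

Phase 2 (constant speed): v₀ = 7.50 m/s, a = 0 m/s².
Constant speed: t = d/v = 19/7.50 = 2.53 s

Phase 3 (decelerating): v₀ = 7.50 m/s, a = -2 m/s².
v = v₀ + at → t = (0 − 7.50) / -2 = 3.75 s
v² = v₀² + 2aΔx → Δx = (0² − 7.50²)/(2·-2) = 14.1 m
Total time = 4.41 + 2.53 + 3.75 = 10.7 s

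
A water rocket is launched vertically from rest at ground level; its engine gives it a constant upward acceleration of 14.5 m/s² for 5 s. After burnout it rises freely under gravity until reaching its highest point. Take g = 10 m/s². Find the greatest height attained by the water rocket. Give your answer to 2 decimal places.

444.06 m

Phase 1 (powered ascent): v₀ = 0 m/s, a = 14.5 m/s².
v = v₀ + at = 0 + (14.5)(5) = 72.5 m/s
Δx = v₀t + ½at² = 0·5 + 0.5·14.5·5² = 181 m

Phase 2 (coasting upward): v₀ = 72.5 m/s, a = -10 m/s².
v = v₀ + at → t = (0 − 72.5) / -10 = 7.25 s
v² = v₀² + 2aΔx → Δx = (0² − 72.5²)/(2·-10) = 263 m
Maximum height = 181 + 263 = 444 m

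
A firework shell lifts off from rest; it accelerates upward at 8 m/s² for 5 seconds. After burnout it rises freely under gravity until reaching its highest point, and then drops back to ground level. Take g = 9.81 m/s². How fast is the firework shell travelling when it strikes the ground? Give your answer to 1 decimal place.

59.7 m/s

Phase 1 (powered ascent): v₀ = 0 m/s, a = 8 m/s².
v = v₀ + at = 0 + (8)(5) = 40.0 m/s
Δx = v₀t + ½at² = 0·5 + 0.5·8·5² = 100 m

Phase 2 (coasting upward): v₀ = 40.0 m/s, a = -9.81 m/s².
v = v₀ + at → t = (0 − 40.0) / -9.81 = 4.08 s
v² = v₀² + 2aΔx → Δx = (0² − 40.0²)/(2·-9.81) = 81.5 m

Phase 3 (free fall): v₀ = 0 m/s, a = -9.81 m/s².
Falls 182 m from rest: t = √(2·182/9.81) = 6.08 s; v = g·t = 59.7 m/s.
Impact speed = 59.7 m/s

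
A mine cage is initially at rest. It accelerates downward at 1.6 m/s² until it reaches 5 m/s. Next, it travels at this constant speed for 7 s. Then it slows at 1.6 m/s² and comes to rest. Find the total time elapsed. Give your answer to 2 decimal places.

13.25 s

Phase 1 (accelerating): v₀ = 0 m/s, a = 1.6 m/s².
v = v₀ + at → t = (5 − 0) / 1.6 = 3.12 s
v² = v₀² + 2aΔx → Δx = (5² − 0²)/(2·1.6) = 7.81 m

Phase 2 (constant speed): v₀ = 5.00 m/s, a = 0 m/s².
v = v₀ + at = 5.00 + (0)(7) = 5.00 m/s
Δx = v₀t + ½at² = 5.00·7 + 0.5·0·7² = 35.0 m

Phase 3 (decelerating): v₀ = 5.00 m/s, a = -1.6 m/s².
v = v₀ + at → t = (0 − 5.00) / -1.6 = 3.12 s
v² = v₀² + 2aΔx → Δx = (0² − 5.00²)/(2·-1.6) = 7.81 m
Total time = 3.12 + 7.00 + 3.12 = 13.2 s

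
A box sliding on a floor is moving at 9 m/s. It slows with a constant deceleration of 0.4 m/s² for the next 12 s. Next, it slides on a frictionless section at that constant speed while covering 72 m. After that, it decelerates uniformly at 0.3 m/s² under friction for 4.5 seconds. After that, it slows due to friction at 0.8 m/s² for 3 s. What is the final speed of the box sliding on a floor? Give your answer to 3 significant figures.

0.450 m/s

Phase 1 (decelerating): v₀ = 9.00 m/s, a = -0.4 m/s².
v = v₀ + at = 9.00 + (-0.4)(12) = 4.20 m/s
Δx = v₀t + ½at² = 9.00·12 + 0.5·-0.4·12² = 79.2 m

Phase 2 (constant speed): v₀ = 4.20 m/s, a = 0 m/s².
Constant speed: t = d/v = 72/4.20 = 17.1 s

Phase 3 (decelerating): v₀ = 4.20 m/s, a = -0.3 m/s².
v = v₀ + at = 4.20 + (-0.3)(4.5) = 2.85 m/s
Δx = v₀t + ½at² = 4.20·4.5 + 0.5·-0.3·4.5² = 15.9 m

Phase 4 (decelerating): v₀ = 2.85 m/s, a = -0.8 m/s².
v = v₀ + at = 2.85 + (-0.8)(3) = 0.450 m/s
Δx = v₀t + ½at² = 2.85·3 + 0.5·-0.8·3² = 4.95 m
Final speed = 0.450 m/s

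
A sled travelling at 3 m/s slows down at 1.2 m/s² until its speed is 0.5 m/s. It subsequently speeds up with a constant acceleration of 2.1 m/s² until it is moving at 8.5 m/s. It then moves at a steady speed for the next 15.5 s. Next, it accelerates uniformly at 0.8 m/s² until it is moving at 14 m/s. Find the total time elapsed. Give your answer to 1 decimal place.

28.3 s

Phase 1 (decelerating): v₀ = 3.00 m/s, a = -1.2 m/s².
v = v₀ + at → t = (0.5 − 3.00) / -1.2 = 2.08 s
v² = v₀² + 2aΔx → Δx = (0.5² − 3.00²)/(2·-1.2) = 3.65 m

Phase 2 (accelerating): v₀ = 0.500 m/s, a = 2.1 m/s².
v = v₀ + at → t = (8.5 − 0.500) / 2.1 = 3.81 s
v² = v₀² + 2aΔx → Δx = (8.5² − 0.500²)/(2·2.1) = 17.1 m

Phase 3 (constant speed): v₀ = 8.50 m/s, a = 0 m/s².
v = v₀ + at = 8.50 + (0)(15.5) = 8.50 m/s
Δx = v₀t + ½at² = 8.50·15.5 + 0.5·0·15.5² = 132 m

Phase 4 (accelerating): v₀ = 8.50 m/s, a = 0.8 m/s².
v = v₀ + at → t = (14 − 8.50) / 0.8 = 6.88 s
v² = v₀² + 2aΔx → Δx = (14² − 8.50²)/(2·0.8) = 77.3 m
Total time = 2.08 + 3.81 + 15.5 + 6.88 = 28.3 s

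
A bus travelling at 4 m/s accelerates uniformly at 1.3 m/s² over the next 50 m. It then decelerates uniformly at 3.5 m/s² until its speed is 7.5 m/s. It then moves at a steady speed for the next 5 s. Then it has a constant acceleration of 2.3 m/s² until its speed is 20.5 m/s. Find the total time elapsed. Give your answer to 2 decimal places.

18.18 s

Phase 1 (accelerating): v₀ = 4.00 m/s, a = 1.3 m/s².
v² = v₀² + 2aΔx = 4.00² + 2·1.3·50 = 146 → v = 12.1 m/s
t = (v − v₀)/a = (12.1 − 4.00)/1.3 = 6.22 s

Phase 2 (decelerating): v₀ = 12.1 m/s, a = -3.5 m/s².
v = v₀ + at → t = (7.5 − 12.1) / -3.5 = 1.31 s
v² = v₀² + 2aΔx → Δx = (7.5² − 12.1²)/(2·-3.5) = 12.8 m

Phase 3 (constant speed): v₀ = 7.50 m/s, a = 0 m/s².
v = v₀ + at = 7.50 + (0)(5) = 7.50 m/s
Δx = v₀t + ½at² = 7.50·5 + 0.5·0·5² = 37.5 m

Phase 4 (accelerating): v₀ = 7.50 m/s, a = 2.3 m/s².
v = v₀ + at → t = (20.5 − 7.50) / 2.3 = 5.65 s
v² = v₀² + 2aΔx → Δx = (20.5² − 7.50²)/(2·2.3) = 79.1 m
Total time = 6.22 + 1.31 + 5.00 + 5.65 = 18.2 s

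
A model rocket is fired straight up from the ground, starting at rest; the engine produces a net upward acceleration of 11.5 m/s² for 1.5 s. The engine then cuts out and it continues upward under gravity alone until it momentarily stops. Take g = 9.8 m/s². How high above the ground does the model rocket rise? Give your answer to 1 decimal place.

Phase 1 (powered ascent): v₀ = 0 m/s, a = 11.5 m/s².
v = v₀ + at = 0 + (11.5)(1.5) = 17.2 m/s
Δx = v₀t + ½at² = 0·1.5 + 0.5·11.5·1.5² = 12.9 m

Phase 2 (coasting upward): v₀ = 17.2 m/s, a = -9.8 m/s².
v = v₀ + at → t = (0 − 17.2) / -9.8 = 1.76 s
v² = v₀² + 2aΔx → Δx = (0² − 17.2²)/(2·-9.8) = 15.2 m
Maximum height = 12.9 + 15.2 = 28.1 m

28.1 m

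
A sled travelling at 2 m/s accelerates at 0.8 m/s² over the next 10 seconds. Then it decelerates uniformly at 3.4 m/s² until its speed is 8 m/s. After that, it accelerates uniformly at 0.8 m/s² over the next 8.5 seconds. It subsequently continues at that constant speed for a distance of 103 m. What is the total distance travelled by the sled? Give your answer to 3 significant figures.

Phase 1 (accelerating): v₀ = 2.00 m/s, a = 0.8 m/s².
v = v₀ + at = 2.00 + (0.8)(10) = 10.0 m/s
Δx = v₀t + ½at² = 2.00·10 + 0.5·0.8·10² = 60.0 m

Phase 2 (decelerating): v₀ = 10.0 m/s, a = -3.4 m/s².
v = v₀ + at → t = (8 − 10.0) / -3.4 = 0.588 s
v² = v₀² + 2aΔx → Δx = (8² − 10.0²)/(2·-3.4) = 5.29 m

Phase 3 (accelerating): v₀ = 8.00 m/s, a = 0.8 m/s².
v = v₀ + at = 8.00 + (0.8)(8.5) = 14.8 m/s
Δx = v₀t + ½at² = 8.00·8.5 + 0.5·0.8·8.5² = 96.9 m

Phase 4 (constant speed): v₀ = 14.8 m/s, a = 0 m/s².
Constant speed: t = d/v = 103/14.8 = 6.96 s
Total distance = 60.0 + 5.29 + 96.9 + 103 = 265 m

265 m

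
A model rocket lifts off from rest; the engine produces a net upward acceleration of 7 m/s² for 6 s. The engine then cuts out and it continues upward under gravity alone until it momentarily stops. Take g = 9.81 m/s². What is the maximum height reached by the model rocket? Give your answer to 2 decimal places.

215.91 m

Phase 1 (powered ascent): v₀ = 0 m/s, a = 7 m/s².
v = v₀ + at = 0 + (7)(6) = 42.0 m/s
Δx = v₀t + ½at² = 0·6 + 0.5·7·6² = 126 m

Phase 2 (coasting upward): v₀ = 42.0 m/s, a = -9.81 m/s².
v = v₀ + at → t = (0 − 42.0) / -9.81 = 4.28 s
v² = v₀² + 2aΔx → Δx = (0² − 42.0²)/(2·-9.81) = 89.9 m
Maximum height = 126 + 89.9 = 216 m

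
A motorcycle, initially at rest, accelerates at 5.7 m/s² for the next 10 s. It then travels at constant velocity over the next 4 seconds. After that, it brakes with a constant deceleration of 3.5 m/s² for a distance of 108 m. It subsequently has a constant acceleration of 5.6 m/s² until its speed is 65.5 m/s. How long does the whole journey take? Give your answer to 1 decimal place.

18.8 s

Phase 1 (accelerating): v₀ = 0 m/s, a = 5.7 m/s².
v = v₀ + at = 0 + (5.7)(10) = 57.0 m/s
Δx = v₀t + ½at² = 0·10 + 0.5·5.7·10² = 285 m

Phase 2 (constant speed): v₀ = 57.0 m/s, a = 0 m/s².
v = v₀ + at = 57.0 + (0)(4) = 57.0 m/s
Δx = v₀t + ½at² = 57.0·4 + 0.5·0·4² = 228 m

Phase 3 (decelerating): v₀ = 57.0 m/s, a = -3.5 m/s².
v² = v₀² + 2aΔx = 57.0² + 2·-3.5·108 = 2490 → v = 49.9 m/s
t = (v − v₀)/a = (49.9 − 57.0)/-3.5 = 2.02 s

Phase 4 (accelerating): v₀ = 49.9 m/s, a = 5.6 m/s².
v = v₀ + at → t = (65.5 − 49.9) / 5.6 = 2.78 s
v² = v₀² + 2aΔx → Δx = (65.5² − 49.9²)/(2·5.6) = 160 m
Total time = 10.0 + 4.00 + 2.02 + 2.78 = 18.8 s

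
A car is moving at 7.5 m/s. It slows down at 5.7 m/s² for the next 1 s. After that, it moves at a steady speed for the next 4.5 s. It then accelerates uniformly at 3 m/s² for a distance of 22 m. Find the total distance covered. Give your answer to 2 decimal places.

Phase 1 (decelerating): v₀ = 7.50 m/s, a = -5.7 m/s².
v = v₀ + at = 7.50 + (-5.7)(1) = 1.80 m/s
Δx = v₀t + ½at² = 7.50·1 + 0.5·-5.7·1² = 4.65 m

Phase 2 (constant speed): v₀ = 1.80 m/s, a = 0 m/s².
v = v₀ + at = 1.80 + (0)(4.5) = 1.80 m/s
Δx = v₀t + ½at² = 1.80·4.5 + 0.5·0·4.5² = 8.10 m

Phase 3 (accelerating): v₀ = 1.80 m/s, a = 3 m/s².
v² = v₀² + 2aΔx = 1.80² + 2·3·22 = 135 → v = 11.6 m/s
t = (v − v₀)/a = (11.6 − 1.80)/3 = 3.28 s
Total distance = 4.65 + 8.10 + 22.0 = 34.8 m

34.75 m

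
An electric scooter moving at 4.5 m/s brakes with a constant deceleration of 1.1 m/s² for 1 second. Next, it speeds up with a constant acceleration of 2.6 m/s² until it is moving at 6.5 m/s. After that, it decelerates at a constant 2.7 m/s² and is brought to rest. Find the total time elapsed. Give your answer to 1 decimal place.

4.6 s

Phase 1 (decelerating): v₀ = 4.50 m/s, a = -1.1 m/s².
v = v₀ + at = 4.50 + (-1.1)(1) = 3.40 m/s
Δx = v₀t + ½at² = 4.50·1 + 0.5·-1.1·1² = 3.95 m

Phase 2 (accelerating): v₀ = 3.40 m/s, a = 2.6 m/s².
v = v₀ + at → t = (6.5 − 3.40) / 2.6 = 1.19 s
v² = v₀² + 2aΔx → Δx = (6.5² − 3.40²)/(2·2.6) = 5.90 m

Phase 3 (decelerating): v₀ = 6.50 m/s, a = -2.7 m/s².
v = v₀ + at → t = (0 − 6.50) / -2.7 = 2.41 s
v² = v₀² + 2aΔx → Δx = (0² − 6.50²)/(2·-2.7) = 7.82 m
Total time = 1.00 + 1.19 + 2.41 = 4.60 s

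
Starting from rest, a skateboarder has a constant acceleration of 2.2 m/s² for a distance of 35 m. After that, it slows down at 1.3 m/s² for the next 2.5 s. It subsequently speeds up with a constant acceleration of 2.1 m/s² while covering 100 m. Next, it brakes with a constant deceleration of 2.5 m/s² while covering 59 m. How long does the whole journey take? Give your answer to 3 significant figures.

17.7 s

Phase 1 (accelerating): v₀ = 0 m/s, a = 2.2 m/s².
v² = v₀² + 2aΔx = 0² + 2·2.2·35 = 154 → v = 12.4 m/s
t = (v − v₀)/a = (12.4 − 0)/2.2 = 5.64 s

Phase 2 (decelerating): v₀ = 12.4 m/s, a = -1.3 m/s².
v = v₀ + at = 12.4 + (-1.3)(2.5) = 9.16 m/s
Δx = v₀t + ½at² = 12.4·2.5 + 0.5·-1.3·2.5² = 27.0 m

Phase 3 (accelerating): v₀ = 9.16 m/s, a = 2.1 m/s².
v² = v₀² + 2aΔx = 9.16² + 2·2.1·100 = 504 → v = 22.4 m/s
t = (v − v₀)/a = (22.4 − 9.16)/2.1 = 6.33 s

Phase 4 (decelerating): v₀ = 22.4 m/s, a = -2.5 m/s².
v² = v₀² + 2aΔx = 22.4² + 2·-2.5·59 = 209 → v = 14.5 m/s
t = (v − v₀)/a = (14.5 − 22.4)/-2.5 = 3.20 s
Total time = 5.64 + 2.50 + 6.33 + 3.20 = 17.7 s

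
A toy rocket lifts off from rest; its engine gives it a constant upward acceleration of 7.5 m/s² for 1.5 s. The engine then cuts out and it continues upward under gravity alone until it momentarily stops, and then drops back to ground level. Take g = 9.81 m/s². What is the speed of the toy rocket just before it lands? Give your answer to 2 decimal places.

17.09 m/s

Phase 1 (powered ascent): v₀ = 0 m/s, a = 7.5 m/s².
v = v₀ + at = 0 + (7.5)(1.5) = 11.2 m/s
Δx = v₀t + ½at² = 0·1.5 + 0.5·7.5·1.5² = 8.44 m

Phase 2 (coasting upward): v₀ = 11.2 m/s, a = -9.81 m/s².
v = v₀ + at → t = (0 − 11.2) / -9.81 = 1.15 s
v² = v₀² + 2aΔx → Δx = (0² − 11.2²)/(2·-9.81) = 6.45 m

Phase 3 (free fall): v₀ = 0 m/s, a = -9.81 m/s².
Falls 14.9 m from rest: t = √(2·14.9/9.81) = 1.74 s; v = g·t = 17.1 m/s.
Impact speed = 17.1 m/s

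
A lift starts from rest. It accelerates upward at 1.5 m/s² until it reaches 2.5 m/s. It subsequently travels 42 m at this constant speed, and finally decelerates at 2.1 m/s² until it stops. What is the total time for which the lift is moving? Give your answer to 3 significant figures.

19.7 s

Phase 1 (accelerating): v₀ = 0 m/s, a = 1.5 m/s².
v = v₀ + at → t = (2.5 − 0) / 1.5 = 1.67 s
v² = v₀² + 2aΔx → Δx = (2.5² − 0²)/(2·1.5) = 2.08 m

Phase 2 (constant speed): v₀ = 2.50 m/s, a = 0 m/s².
Constant speed: t = d/v = 42/2.50 = 16.8 s

Phase 3 (decelerating): v₀ = 2.50 m/s, a = -2.1 m/s².
v = v₀ + at → t = (0 − 2.50) / -2.1 = 1.19 s
v² = v₀² + 2aΔx → Δx = (0² − 2.50²)/(2·-2.1) = 1.49 m
Total time = 1.67 + 16.8 + 1.19 = 19.7 s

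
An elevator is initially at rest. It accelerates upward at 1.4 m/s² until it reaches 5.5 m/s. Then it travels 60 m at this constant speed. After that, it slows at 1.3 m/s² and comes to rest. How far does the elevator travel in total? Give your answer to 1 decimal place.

Phase 1 (accelerating): v₀ = 0 m/s, a = 1.4 m/s².
v = v₀ + at → t = (5.5 − 0) / 1.4 = 3.93 s
v² = v₀² + 2aΔx → Δx = (5.5² − 0²)/(2·1.4) = 10.8 m

Phase 2 (constant speed): v₀ = 5.50 m/s, a = 0 m/s².
Constant speed: t = d/v = 60/5.50 = 10.9 s

Phase 3 (decelerating): v₀ = 5.50 m/s, a = -1.3 m/s².
v = v₀ + at → t = (0 − 5.50) / -1.3 = 4.23 s
v² = v₀² + 2aΔx → Δx = (0² − 5.50²)/(2·-1.3) = 11.6 m
Total distance = 10.8 + 60.0 + 11.6 = 82.4 m

82.4 m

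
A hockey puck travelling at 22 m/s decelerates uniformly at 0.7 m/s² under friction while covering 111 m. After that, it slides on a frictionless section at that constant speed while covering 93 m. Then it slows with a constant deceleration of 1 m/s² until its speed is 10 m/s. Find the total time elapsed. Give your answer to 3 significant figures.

18.8 s

Phase 1 (decelerating): v₀ = 22.0 m/s, a = -0.7 m/s².
v² = v₀² + 2aΔx = 22.0² + 2·-0.7·111 = 329 → v = 18.1 m/s
t = (v − v₀)/a = (18.1 − 22.0)/-0.7 = 5.53 s

Phase 2 (constant speed): v₀ = 18.1 m/s, a = 0 m/s².
Constant speed: t = d/v = 93/18.1 = 5.13 s

Phase 3 (decelerating): v₀ = 18.1 m/s, a = -1 m/s².
v = v₀ + at → t = (10 − 18.1) / -1 = 8.13 s
v² = v₀² + 2aΔx → Δx = (10² − 18.1²)/(2·-1) = 114 m
Total time = 5.53 + 5.13 + 8.13 = 18.8 s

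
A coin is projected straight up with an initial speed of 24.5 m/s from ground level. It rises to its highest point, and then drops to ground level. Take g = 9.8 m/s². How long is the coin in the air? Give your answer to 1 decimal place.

5.0 s

Phase 1 (rising): v₀ = 24.5 m/s, a = -9.8 m/s².
v = v₀ + at → t = (0 − 24.5) / -9.8 = 2.50 s
v² = v₀² + 2aΔx → Δx = (0² − 24.5²)/(2·-9.8) = 30.6 m

Phase 2 (falling): v₀ = 0 m/s, a = -9.8 m/s².
Falls 30.6 m from rest: t = √(2·30.6/9.8) = 2.50 s; v = g·t = 24.5 m/s.
Total time = 2.50 + 2.50 = 5.00 s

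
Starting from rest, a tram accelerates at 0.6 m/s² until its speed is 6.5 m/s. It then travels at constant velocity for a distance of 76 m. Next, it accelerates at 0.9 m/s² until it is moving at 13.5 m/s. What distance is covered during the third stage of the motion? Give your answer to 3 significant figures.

77.8 m

Phase 1 (accelerating): v₀ = 0 m/s, a = 0.6 m/s².
v = v₀ + at → t = (6.5 − 0) / 0.6 = 10.8 s
v² = v₀² + 2aΔx → Δx = (6.5² − 0²)/(2·0.6) = 35.2 m

Phase 2 (constant speed): v₀ = 6.50 m/s, a = 0 m/s².
Constant speed: t = d/v = 76/6.50 = 11.7 s

Phase 3 (accelerating): v₀ = 6.50 m/s, a = 0.9 m/s².
v = v₀ + at → t = (13.5 − 6.50) / 0.9 = 7.78 s
v² = v₀² + 2aΔx → Δx = (13.5² − 6.50²)/(2·0.9) = 77.8 m
Distance in phase 3 = 77.8 m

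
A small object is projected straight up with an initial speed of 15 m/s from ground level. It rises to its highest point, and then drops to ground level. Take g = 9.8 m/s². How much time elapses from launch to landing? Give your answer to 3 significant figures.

3.06 s

Phase 1 (rising): v₀ = 15.0 m/s, a = -9.8 m/s².
v = v₀ + at → t = (0 − 15.0) / -9.8 = 1.53 s
v² = v₀² + 2aΔx → Δx = (0² − 15.0²)/(2·-9.8) = 11.5 m

Phase 2 (falling): v₀ = 0 m/s, a = -9.8 m/s².
Falls 11.5 m from rest: t = √(2·11.5/9.8) = 1.53 s; v = g·t = 15.0 m/s.
Total time = 1.53 + 1.53 = 3.06 s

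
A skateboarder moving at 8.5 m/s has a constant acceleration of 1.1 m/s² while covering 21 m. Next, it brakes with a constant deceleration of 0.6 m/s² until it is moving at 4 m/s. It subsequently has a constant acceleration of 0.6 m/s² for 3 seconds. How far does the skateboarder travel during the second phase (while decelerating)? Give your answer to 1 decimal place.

85.4 m

Phase 1 (accelerating): v₀ = 8.50 m/s, a = 1.1 m/s².
v² = v₀² + 2aΔx = 8.50² + 2·1.1·21 = 118 → v = 10.9 m/s
t = (v − v₀)/a = (10.9 − 8.50)/1.1 = 2.17 s

Phase 2 (decelerating): v₀ = 10.9 m/s, a = -0.6 m/s².
v = v₀ + at → t = (4 − 10.9) / -0.6 = 11.5 s
v² = v₀² + 2aΔx → Δx = (4² − 10.9²)/(2·-0.6) = 85.4 m
Distance in phase 2 = 85.4 m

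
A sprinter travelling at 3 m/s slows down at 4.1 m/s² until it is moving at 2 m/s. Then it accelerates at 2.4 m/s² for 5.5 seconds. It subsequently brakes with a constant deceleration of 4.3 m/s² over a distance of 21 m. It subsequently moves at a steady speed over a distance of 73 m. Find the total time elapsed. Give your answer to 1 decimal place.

17.9 s

Phase 1 (decelerating): v₀ = 3.00 m/s, a = -4.1 m/s².
v = v₀ + at → t = (2 − 3.00) / -4.1 = 0.244 s
v² = v₀² + 2aΔx → Δx = (2² − 3.00²)/(2·-4.1) = 0.610 m

Phase 2 (accelerating): v₀ = 2.00 m/s, a = 2.4 m/s².
v = v₀ + at = 2.00 + (2.4)(5.5) = 15.2 m/s
Δx = v₀t + ½at² = 2.00·5.5 + 0.5·2.4·5.5² = 47.3 m

Phase 3 (decelerating): v₀ = 15.2 m/s, a = -4.3 m/s².
v² = v₀² + 2aΔx = 15.2² + 2·-4.3·21 = 50.4 → v = 7.10 m/s
t = (v − v₀)/a = (7.10 − 15.2)/-4.3 = 1.88 s

Phase 4 (constant speed): v₀ = 7.10 m/s, a = 0 m/s².
Constant speed: t = d/v = 73/7.10 = 10.3 s
Total time = 0.244 + 5.50 + 1.88 + 10.3 = 17.9 s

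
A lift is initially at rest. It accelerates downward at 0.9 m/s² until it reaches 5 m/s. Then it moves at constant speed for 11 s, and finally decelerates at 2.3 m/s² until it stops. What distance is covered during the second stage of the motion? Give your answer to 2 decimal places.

55.00 m

Phase 1 (accelerating): v₀ = 0 m/s, a = 0.9 m/s².
v = v₀ + at → t = (5 − 0) / 0.9 = 5.56 s
v² = v₀² + 2aΔx → Δx = (5² − 0²)/(2·0.9) = 13.9 m

Phase 2 (constant speed): v₀ = 5.00 m/s, a = 0 m/s².
v = v₀ + at = 5.00 + (0)(11) = 5.00 m/s
Δx = v₀t + ½at² = 5.00·11 + 0.5·0·11² = 55.0 m
Distance in phase 2 = 55.0 m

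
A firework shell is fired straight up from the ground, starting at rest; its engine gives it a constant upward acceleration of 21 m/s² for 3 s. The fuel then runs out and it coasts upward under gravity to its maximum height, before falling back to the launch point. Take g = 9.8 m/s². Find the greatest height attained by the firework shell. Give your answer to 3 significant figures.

297 m

Phase 1 (powered ascent): v₀ = 0 m/s, a = 21 m/s².
v = v₀ + at = 0 + (21)(3) = 63.0 m/s
Δx = v₀t + ½at² = 0·3 + 0.5·21·3² = 94.5 m

Phase 2 (coasting upward): v₀ = 63.0 m/s, a = -9.8 m/s².
v = v₀ + at → t = (0 − 63.0) / -9.8 = 6.43 s
v² = v₀² + 2aΔx → Δx = (0² − 63.0²)/(2·-9.8) = 202 m
Maximum height = 94.5 + 202 = 297 m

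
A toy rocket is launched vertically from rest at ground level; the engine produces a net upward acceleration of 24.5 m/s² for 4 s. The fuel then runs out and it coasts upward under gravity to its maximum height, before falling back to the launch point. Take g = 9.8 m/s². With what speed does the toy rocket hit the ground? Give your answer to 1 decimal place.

116.0 m/s

Phase 1 (powered ascent): v₀ = 0 m/s, a = 24.5 m/s².
v = v₀ + at = 0 + (24.5)(4) = 98.0 m/s
Δx = v₀t + ½at² = 0·4 + 0.5·24.5·4² = 196 m

Phase 2 (coasting upward): v₀ = 98.0 m/s, a = -9.8 m/s².
v = v₀ + at → t = (0 − 98.0) / -9.8 = 10.0 s
v² = v₀² + 2aΔx → Δx = (0² − 98.0²)/(2·-9.8) = 490 m

Phase 3 (free fall): v₀ = 0 m/s, a = -9.8 m/s².
Falls 686 m from rest: t = √(2·686/9.8) = 11.8 s; v = g·t = 116 m/s.
Impact speed = 116 m/s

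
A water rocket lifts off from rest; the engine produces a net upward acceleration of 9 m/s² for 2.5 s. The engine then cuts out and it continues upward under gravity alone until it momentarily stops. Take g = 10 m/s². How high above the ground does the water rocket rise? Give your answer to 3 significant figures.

53.4 m

Phase 1 (powered ascent): v₀ = 0 m/s, a = 9 m/s².
v = v₀ + at = 0 + (9)(2.5) = 22.5 m/s
Δx = v₀t + ½at² = 0·2.5 + 0.5·9·2.5² = 28.1 m

Phase 2 (coasting upward): v₀ = 22.5 m/s, a = -10 m/s².
v = v₀ + at → t = (0 − 22.5) / -10 = 2.25 s
v² = v₀² + 2aΔx → Δx = (0² − 22.5²)/(2·-10) = 25.3 m
Maximum height = 28.1 + 25.3 = 53.4 m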